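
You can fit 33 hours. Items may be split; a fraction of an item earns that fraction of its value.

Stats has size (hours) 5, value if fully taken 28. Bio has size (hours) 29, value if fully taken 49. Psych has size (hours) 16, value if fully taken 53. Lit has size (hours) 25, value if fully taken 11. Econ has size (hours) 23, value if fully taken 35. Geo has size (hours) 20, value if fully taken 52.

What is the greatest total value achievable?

112.2

Sort by value density: Stats 28/5≈5.6, Psych 53/16≈3.31, Geo 52/20≈2.6, Bio 49/29≈1.69, Econ 35/23≈1.52, Lit 11/25≈0.44.
All 5 hours of Stats fit (value 28) — 28 remain.
Psych: take in full, 16 hours for value 53 — 12 left.
12 hours left: a 12/20 share of Geo gives 52×12/20 = 31.2.
Total value = 112.2.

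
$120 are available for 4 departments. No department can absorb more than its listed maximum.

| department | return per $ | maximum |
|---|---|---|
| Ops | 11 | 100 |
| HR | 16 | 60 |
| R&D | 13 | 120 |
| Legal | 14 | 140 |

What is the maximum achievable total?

Highest return per $ first: HR 16 > Legal 14 > R&D 13 > Ops 11.
Give HR 60 to hit its cap of 60 — 60 left.
Legal: +60 (room for 140) → 60. Pool exhausted.
Total = 16×60 + 14×60 = 1800.

1800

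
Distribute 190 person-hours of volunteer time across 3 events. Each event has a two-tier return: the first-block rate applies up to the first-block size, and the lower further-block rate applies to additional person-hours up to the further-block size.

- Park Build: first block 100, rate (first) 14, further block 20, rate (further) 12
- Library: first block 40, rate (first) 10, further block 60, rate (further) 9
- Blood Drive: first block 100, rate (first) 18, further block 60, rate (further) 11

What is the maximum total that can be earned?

Order all 6 blocks by rate: Blood Drive/tier1 18 > Park Build/tier1 14 > Park Build/tier2 12 > Blood Drive/tier2 11 > Library/tier1 10 > Library/tier2 9.
Blood Drive tier1 at 18: fill all 100 → 90 left.
Park Build tier1 at 14: only 90 left, fill 90.
Total = 18×100 + 14×90 = 3060.

3060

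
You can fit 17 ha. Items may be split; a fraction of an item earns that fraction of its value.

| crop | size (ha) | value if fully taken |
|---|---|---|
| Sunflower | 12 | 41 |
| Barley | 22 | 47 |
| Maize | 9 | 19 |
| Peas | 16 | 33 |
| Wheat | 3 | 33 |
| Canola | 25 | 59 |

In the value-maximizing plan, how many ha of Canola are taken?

2

Rank by value-to-size ratio: Wheat 33/3≈11, Sunflower 41/12≈3.42, Canola 59/25≈2.36, Barley 47/22≈2.14, Maize 19/9≈2.11, Peas 33/16≈2.06.
All 3 ha of Wheat fit (value 33) — 14 remain.
Sunflower: take in full, 12 ha for value 41 — 2 left.
2 ha left: a 2/25 share of Canola gives 59×2/25 = 4.72.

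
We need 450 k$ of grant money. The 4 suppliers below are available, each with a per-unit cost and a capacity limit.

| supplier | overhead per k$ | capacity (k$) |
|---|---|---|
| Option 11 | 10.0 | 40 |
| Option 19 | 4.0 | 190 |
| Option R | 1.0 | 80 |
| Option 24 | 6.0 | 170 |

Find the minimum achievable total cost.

Use suppliers in increasing cost order.
Take 80 from Option R at 1.0 → need 370 more.
Take 190 from Option 19 at 4.0 → need 180 more.
Option 24 (6.0): use full 170 → 10 k$ to go.
Option 11 at 10.0: take 10 of its 40 → requirement met.
Cost = 80×1.0 + 190×4.0 + 170×6.0 + 10×10.0 = 1960.

1960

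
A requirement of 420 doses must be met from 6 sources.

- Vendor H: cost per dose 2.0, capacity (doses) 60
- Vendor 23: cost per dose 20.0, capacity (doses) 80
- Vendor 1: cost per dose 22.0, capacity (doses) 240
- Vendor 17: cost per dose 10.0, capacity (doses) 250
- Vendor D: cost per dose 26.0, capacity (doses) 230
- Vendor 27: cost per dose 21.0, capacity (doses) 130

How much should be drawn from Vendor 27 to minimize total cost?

Use sources in increasing cost order.
Vendor H (2.0): use full 60 → 360 doses to go.
Vendor 17 (10.0): use full 250 → 110 doses to go.
Take 80 from Vendor 23 at 20.0 → need 30 more.
Vendor 27 (21.0): take the remaining 30 → done.
Vendor 1, Vendor D: unused.

30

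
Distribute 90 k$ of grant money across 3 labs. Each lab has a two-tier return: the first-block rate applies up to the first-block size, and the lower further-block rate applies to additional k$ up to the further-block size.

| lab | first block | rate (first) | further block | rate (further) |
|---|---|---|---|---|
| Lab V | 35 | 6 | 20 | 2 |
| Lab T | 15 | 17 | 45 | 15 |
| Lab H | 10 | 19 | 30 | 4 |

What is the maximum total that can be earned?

Rank every tier by rate: Lab H/T1 19 > Lab T/T1 17 > Lab T/T2 15 > Lab V/T1 6 > Lab H/T2 4 > Lab V/T2 2.
Lab H/T1 (19): +10 — 80 left.
Lab T/T1 (17): +15 — 65 left.
Lab T/T2 (15): +45 — 20 left.
20 remain; put them into Lab V T1 at 6.
Total = 19×10 + 17×15 + 15×45 + 6×20 = 1240.

1240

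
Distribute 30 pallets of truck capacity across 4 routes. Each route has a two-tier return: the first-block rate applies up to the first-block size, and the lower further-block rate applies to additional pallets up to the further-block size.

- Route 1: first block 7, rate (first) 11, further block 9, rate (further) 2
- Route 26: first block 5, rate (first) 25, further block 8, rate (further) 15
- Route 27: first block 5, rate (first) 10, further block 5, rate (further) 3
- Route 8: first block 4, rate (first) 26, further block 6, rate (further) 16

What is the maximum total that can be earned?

Rank every tier by rate: Route 8/first 26 > Route 26/first 25 > Route 8/second 16 > Route 26/second 15 > Route 1/first 11 > Route 27/first 10 > Route 27/second 3 > Route 1/second 2.
Route 8 first at 26: fill all 4 ; 26 left.
Route 26/first (25): +5 ; 21 left.
Route 8 second at 16: fill all 6 ; 15 left.
Route 26/second (15): +8 ; 7 left.
Fill Route 1 first block (7 at 11) ; 0 left.
Total = 26×4 + 25×5 + 16×6 + 15×8 + 11×7 = 522.

522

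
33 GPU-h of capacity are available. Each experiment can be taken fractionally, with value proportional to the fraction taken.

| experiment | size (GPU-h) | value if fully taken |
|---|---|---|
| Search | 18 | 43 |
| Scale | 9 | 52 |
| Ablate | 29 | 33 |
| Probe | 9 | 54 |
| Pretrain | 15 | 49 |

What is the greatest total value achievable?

Rank by value-to-size ratio: Probe 54/9≈6, Scale 52/9≈5.78, Pretrain 49/15≈3.27, Search 43/18≈2.39, Ablate 33/29≈1.14.
All 9 GPU-h of Probe fit (value 54) ; 24 remain.
Take all of Scale (9 GPU-h, value 52) ; 15 GPU-h left.
Pretrain: take in full, 15 GPU-h for value 49 ; 0 left.
Total value = 155.

155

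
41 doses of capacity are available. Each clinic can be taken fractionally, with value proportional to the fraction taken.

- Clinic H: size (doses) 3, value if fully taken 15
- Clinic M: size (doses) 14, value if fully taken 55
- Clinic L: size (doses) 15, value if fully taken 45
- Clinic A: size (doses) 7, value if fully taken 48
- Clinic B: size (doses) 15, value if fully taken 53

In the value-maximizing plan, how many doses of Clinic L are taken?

Rank by value-to-size ratio: Clinic A 48/7≈6.86, Clinic H 15/3≈5, Clinic M 55/14≈3.93, Clinic B 53/15≈3.53, Clinic L 45/15≈3.
All 7 doses of Clinic A fit (value 48) — 34 remain.
Clinic H: take in full, 3 doses for value 15 — 31 left.
All 14 doses of Clinic M fit (value 55) — 17 remain.
All 15 doses of Clinic B fit (value 53) — 2 remain.
Only 2 doses remain; take 2/15 of Clinic L for value 45×2/15 = 6.

2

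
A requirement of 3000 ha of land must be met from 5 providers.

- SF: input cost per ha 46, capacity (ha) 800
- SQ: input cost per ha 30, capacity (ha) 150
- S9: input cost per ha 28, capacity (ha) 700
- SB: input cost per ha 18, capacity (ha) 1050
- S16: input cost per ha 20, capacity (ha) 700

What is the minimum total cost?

75400

Use providers in increasing cost order.
SB at 18: take all 1050 ha → 1950 still needed.
S16 at 20: take all 700 ha → 1250 still needed.
S9 at 28: take all 700 ha → 550 still needed.
SQ at 30: take all 150 ha → 400 still needed.
Take 400 from SF at 46 to finish.
Cost = 1050×18 + 700×20 + 700×28 + 150×30 + 400×46 = 75400.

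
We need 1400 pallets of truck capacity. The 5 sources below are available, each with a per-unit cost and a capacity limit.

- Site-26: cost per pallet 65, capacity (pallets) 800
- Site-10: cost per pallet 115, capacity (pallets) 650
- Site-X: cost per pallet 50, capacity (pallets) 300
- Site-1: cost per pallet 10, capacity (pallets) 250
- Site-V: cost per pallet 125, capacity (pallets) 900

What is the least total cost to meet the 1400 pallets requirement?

Cheapest first:
Take 250 from Site-1 at 10 — need 1150 more.
Site-X at 50: take all 300 pallets — 850 still needed.
Take 800 from Site-26 at 65 — need 50 more.
Site-10 (115): take the remaining 50 — done.
Site-V: unused.
Cost = 250×10 + 300×50 + 800×65 + 50×115 = 75250.

75250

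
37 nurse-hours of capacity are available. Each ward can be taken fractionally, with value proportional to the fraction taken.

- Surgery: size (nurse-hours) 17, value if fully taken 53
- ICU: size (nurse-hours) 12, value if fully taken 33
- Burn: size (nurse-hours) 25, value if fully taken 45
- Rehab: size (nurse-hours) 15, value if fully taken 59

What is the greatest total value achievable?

Sort by value density: Rehab 59/15≈3.93, Surgery 53/17≈3.12, ICU 33/12≈2.75, Burn 45/25≈1.8.
Take all of Rehab (15 nurse-hours, value 59) → 22 nurse-hours left.
Surgery: take in full, 17 nurse-hours for value 53 → 5 left.
Fill the last 5 nurse-hours with part of ICU: 5/12 of it earns 13.75.
Total value = 125.75.

125.75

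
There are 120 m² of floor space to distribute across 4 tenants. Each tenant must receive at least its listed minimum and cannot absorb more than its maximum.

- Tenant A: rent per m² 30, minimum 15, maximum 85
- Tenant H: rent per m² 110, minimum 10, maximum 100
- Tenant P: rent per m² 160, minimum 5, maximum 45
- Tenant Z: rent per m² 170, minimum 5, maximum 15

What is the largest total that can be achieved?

Meeting every minimum uses 15+10+5+5 = 35 m², leaving 85.
Highest rent per m² first: Tenant Z 170 > Tenant P 160 > Tenant H 110 > Tenant A 30.
Tenant Z takes 10 more to reach its cap of 15 — 75 left.
Tenant P takes 40 more to reach its cap of 45 — 35 left.
Only 35 left; Tenant H takes them to reach 45.
Total = 30×15 + 110×45 + 160×45 + 170×15 = 15150.

15150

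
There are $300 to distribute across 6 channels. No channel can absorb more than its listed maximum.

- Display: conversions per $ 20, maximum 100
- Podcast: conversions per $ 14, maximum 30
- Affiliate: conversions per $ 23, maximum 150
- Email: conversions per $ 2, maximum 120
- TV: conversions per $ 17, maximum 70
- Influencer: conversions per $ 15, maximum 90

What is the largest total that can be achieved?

6300

Order the channels by conversions per $: Affiliate 23 > Display 20 > TV 17 > Influencer 15 > Podcast 14 > Email 2.
Affiliate takes 150 to reach its cap of 150 ; 150 left.
Display takes 100 to reach its cap of 100 ; 50 left.
TV has room for 70 but only 50 remain, so it gets 50.
Total = 20×100 + 23×150 + 17×50 = 6300.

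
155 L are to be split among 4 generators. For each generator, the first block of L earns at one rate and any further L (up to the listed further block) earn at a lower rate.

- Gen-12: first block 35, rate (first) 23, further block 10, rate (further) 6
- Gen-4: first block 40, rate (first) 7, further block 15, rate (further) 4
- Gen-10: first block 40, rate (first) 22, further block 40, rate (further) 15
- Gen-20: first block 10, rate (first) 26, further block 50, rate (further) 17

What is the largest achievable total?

3095

Rank every tier by rate: Gen-20/first 26 > Gen-12/first 23 > Gen-10/first 22 > Gen-20/second 17 > Gen-10/second 15 > Gen-4/first 7 > Gen-12/second 6 > Gen-4/second 4.
Gen-20/first (26): +10 → 145 left.
Gen-12/first (23): +35 → 110 left.
Fill Gen-10 first block (40 at 22) → 70 left.
Gen-20 second at 17: fill all 50 → 20 left.
20 remain; put them into Gen-10 second at 15.
Total = 26×10 + 23×35 + 22×40 + 17×50 + 15×20 = 3095.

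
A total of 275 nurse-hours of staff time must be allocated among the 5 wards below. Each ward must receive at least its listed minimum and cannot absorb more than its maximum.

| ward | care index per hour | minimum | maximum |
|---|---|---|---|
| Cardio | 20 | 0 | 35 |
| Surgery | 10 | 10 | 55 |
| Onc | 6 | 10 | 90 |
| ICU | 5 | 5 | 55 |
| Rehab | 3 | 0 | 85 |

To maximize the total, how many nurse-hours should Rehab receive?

Meeting every minimum uses 0+10+10+5+0 = 25 nurse-hours, leaving 250.
Highest care index per hour first: Cardio 20 > Surgery 10 > Onc 6 > ICU 5 > Rehab 3.
Cardio takes 35 more to reach its cap of 35 — 215 left.
Surgery: +45 to 55 (cap) — 170 left.
Onc takes 80 more to reach its cap of 90 — 90 left.
ICU: +50 to 55 (cap) — 40 left.
Rehab: +40 (room for 85) → 40. Pool exhausted.

40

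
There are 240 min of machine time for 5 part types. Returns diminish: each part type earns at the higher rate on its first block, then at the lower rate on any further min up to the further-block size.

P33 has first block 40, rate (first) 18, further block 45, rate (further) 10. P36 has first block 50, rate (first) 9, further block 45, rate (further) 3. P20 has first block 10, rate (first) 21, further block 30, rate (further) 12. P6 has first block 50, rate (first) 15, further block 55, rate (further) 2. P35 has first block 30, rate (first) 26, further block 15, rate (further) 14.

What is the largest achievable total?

3660

Order all 10 blocks by rate: P35/T1 26 > P20/T1 21 > P33/T1 18 > P6/T1 15 > P35/T2 14 > P20/T2 12 > P33/T2 10 > P36/T1 9 > P36/T2 3 > P6/T2 2.
P35/T1 (26): +30 → 210 left.
P20/T1 (21): +10 → 200 left.
Fill P33 T1 block (40 at 18) → 160 left.
Fill P6 T1 block (50 at 15) → 110 left.
P35 T2 at 14: fill all 15 → 95 left.
Fill P20 T2 block (30 at 12) → 65 left.
P33 T2 at 10: fill all 45 → 20 left.
20 remain; put them into P36 T1 at 9.
Total = 26×30 + 21×10 + 18×40 + 15×50 + 14×15 + 12×30 + 10×45 + 9×20 = 3660.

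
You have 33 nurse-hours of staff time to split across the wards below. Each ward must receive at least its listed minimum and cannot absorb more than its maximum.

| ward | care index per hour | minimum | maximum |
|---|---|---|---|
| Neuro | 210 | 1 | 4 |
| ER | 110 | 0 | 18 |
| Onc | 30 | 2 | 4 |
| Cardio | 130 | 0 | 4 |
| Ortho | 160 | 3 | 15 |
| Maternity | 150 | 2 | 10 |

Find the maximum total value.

Meeting every minimum uses 1+0+2+0+3+2 = 8 nurse-hours, leaving 25.
Highest care index per hour first: Neuro 210 > Ortho 160 > Maternity 150 > Cardio 130 > ER 110 > Onc 30.
Give Neuro 3 more to hit its cap of 4 — 22 left.
Ortho takes 12 more to reach its cap of 15 — 10 left.
Give Maternity 8 more to hit its cap of 10 — 2 left.
Cardio has room for 4 more but only 2 remain, so it gets 2.
Total = 210×4 + 30×2 + 130×2 + 160×15 + 150×10 = 5060.

5060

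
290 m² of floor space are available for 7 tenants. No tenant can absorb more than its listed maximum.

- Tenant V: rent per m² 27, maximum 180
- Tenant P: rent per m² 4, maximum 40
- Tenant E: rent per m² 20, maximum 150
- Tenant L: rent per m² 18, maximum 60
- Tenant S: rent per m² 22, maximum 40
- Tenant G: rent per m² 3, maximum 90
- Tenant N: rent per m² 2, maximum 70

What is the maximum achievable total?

7140

Order the tenants by rent per m²: Tenant V 27 > Tenant S 22 > Tenant E 20 > Tenant L 18 > Tenant P 4 > Tenant G 3 > Tenant N 2.
Give Tenant V 180 to hit its cap of 180 ; 110 left.
Tenant S takes 40 to reach its cap of 40 ; 70 left.
Only 70 left; Tenant E takes them to reach 70.
Total = 27×180 + 20×70 + 22×40 = 7140.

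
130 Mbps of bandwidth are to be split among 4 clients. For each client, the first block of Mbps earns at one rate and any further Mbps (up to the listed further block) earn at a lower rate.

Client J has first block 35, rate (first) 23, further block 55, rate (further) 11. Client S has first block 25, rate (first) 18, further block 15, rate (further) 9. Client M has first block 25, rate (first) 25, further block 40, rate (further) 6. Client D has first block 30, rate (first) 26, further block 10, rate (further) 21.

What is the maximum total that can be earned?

Rank every tier by rate: Client D/T1 26 > Client M/T1 25 > Client J/T1 23 > Client D/T2 21 > Client S/T1 18 > Client J/T2 11 > Client S/T2 9 > Client M/T2 6.
Fill Client D T1 block (30 at 26) → 100 left.
Client M/T1 (25): +25 → 75 left.
Client J/T1 (23): +35 → 40 left.
Fill Client D T2 block (10 at 21) → 30 left.
Fill Client S T1 block (25 at 18) → 5 left.
Client J/T2: +5 of 55 at 11; pool empty.
Total = 26×30 + 25×25 + 23×35 + 21×10 + 18×25 + 11×5 = 2925.

2925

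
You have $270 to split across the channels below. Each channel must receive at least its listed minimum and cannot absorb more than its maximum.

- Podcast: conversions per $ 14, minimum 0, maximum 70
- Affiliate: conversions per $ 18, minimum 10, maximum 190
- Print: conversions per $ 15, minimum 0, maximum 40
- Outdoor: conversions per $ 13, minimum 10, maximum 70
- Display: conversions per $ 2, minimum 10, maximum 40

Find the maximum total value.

Meeting every minimum uses 0+10+0+10+10 = 30 $, leaving 240.
Order the channels by conversions per $: Affiliate 18 > Print 15 > Podcast 14 > Outdoor 13 > Display 2.
Affiliate: +180 to 190 (cap) — 60 left.
Print takes 40 more to reach its cap of 40 — 20 left.
Only 20 left; Podcast takes them to reach 20.
Total = 14×20 + 18×190 + 15×40 + 13×10 + 2×10 = 4450.

4450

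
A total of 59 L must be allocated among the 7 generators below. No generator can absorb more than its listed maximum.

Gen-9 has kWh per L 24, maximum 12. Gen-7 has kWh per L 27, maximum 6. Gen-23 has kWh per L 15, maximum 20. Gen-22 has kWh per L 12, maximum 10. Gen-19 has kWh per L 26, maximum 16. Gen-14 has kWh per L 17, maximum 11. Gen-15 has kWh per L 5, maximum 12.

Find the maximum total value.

1263

Highest kWh per L first: Gen-7 27 > Gen-19 26 > Gen-9 24 > Gen-14 17 > Gen-23 15 > Gen-22 12 > Gen-15 5.
Give Gen-7 6 to hit its cap of 6 — 53 left.
Gen-19 takes 16 to reach its cap of 16 — 37 left.
Give Gen-9 12 to hit its cap of 12 — 25 left.
Gen-14 takes 11 to reach its cap of 11 — 14 left.
Only 14 left; Gen-23 takes them to reach 14.
Total = 24×12 + 27×6 + 15×14 + 26×16 + 17×11 = 1263.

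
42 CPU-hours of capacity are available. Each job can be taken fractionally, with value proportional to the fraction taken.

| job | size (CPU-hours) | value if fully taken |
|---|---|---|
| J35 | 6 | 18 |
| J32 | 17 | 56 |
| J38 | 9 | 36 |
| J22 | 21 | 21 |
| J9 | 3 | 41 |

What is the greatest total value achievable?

Sort by value density: J9 41/3≈13.7, J38 36/9≈4, J32 56/17≈3.29, J35 18/6≈3, J22 21/21≈1.
J9: take in full, 3 CPU-hours for value 41 — 39 left.
Take all of J38 (9 CPU-hours, value 36) — 30 CPU-hours left.
Take all of J32 (17 CPU-hours, value 56) — 13 CPU-hours left.
J35: take in full, 6 CPU-hours for value 18 — 7 left.
Only 7 CPU-hours remain; take 7/21 of J22 for value 21×7/21 = 7.
Total value = 158.

158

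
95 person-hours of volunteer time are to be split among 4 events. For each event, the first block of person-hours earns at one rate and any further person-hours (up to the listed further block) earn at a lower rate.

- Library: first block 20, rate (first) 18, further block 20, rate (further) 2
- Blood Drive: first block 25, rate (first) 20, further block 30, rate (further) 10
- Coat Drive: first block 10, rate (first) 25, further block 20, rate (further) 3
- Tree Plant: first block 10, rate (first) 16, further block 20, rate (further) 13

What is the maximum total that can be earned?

1630

Rank every tier by rate: Coat Drive/tier1 25 > Blood Drive/tier1 20 > Library/tier1 18 > Tree Plant/tier1 16 > Tree Plant/tier2 13 > Blood Drive/tier2 10 > Coat Drive/tier2 3 > Library/tier2 2.
Coat Drive tier1 at 25: fill all 10 → 85 left.
Fill Blood Drive tier1 block (25 at 20) → 60 left.
Fill Library tier1 block (20 at 18) → 40 left.
Fill Tree Plant tier1 block (10 at 16) → 30 left.
Fill Tree Plant tier2 block (20 at 13) → 10 left.
Blood Drive/tier2: +10 of 30 at 10; pool empty.
Total = 25×10 + 20×25 + 18×20 + 16×10 + 13×20 + 10×10 = 1630.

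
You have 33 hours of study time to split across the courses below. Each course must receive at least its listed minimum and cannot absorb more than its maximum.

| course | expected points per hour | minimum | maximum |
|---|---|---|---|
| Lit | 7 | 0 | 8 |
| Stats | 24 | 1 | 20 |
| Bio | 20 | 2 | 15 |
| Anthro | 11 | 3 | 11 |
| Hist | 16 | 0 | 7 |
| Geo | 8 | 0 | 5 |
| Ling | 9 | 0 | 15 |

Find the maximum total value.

Meeting every minimum uses 0+1+2+3+0+0+0 = 6 hours, leaving 27.
Highest expected points per hour first: Stats 24 > Bio 20 > Hist 16 > Anthro 11 > Ling 9 > Geo 8 > Lit 7.
Give Stats 19 more to hit its cap of 20 → 8 left.
Only 8 left; Bio takes them to reach 10.
Total = 24×20 + 20×10 + 11×3 = 713.

713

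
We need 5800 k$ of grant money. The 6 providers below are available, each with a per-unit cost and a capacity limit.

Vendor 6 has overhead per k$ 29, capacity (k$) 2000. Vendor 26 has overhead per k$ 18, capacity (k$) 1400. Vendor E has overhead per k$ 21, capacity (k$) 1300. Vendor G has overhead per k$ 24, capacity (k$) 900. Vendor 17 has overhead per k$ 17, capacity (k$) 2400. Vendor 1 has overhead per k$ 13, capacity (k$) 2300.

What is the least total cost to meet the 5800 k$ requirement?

Cheapest first:
Vendor 1 (13): use full 2300 ; 3500 k$ to go.
Vendor 17 at 17: take all 2400 k$ ; 1100 still needed.
Vendor 26 at 18: take 1100 of its 1400 ; requirement met.
Vendor E, Vendor G, Vendor 6: unused.
Cost = 2300×13 + 2400×17 + 1100×18 = 90500.

90500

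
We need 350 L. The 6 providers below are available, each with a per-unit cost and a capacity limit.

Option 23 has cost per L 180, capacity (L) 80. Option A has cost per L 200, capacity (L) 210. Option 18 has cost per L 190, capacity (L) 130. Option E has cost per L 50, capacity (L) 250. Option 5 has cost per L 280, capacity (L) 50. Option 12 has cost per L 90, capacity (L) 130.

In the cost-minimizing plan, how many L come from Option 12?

Fill from the cheapest provider first.
Option E at 50: take all 250 L ; 100 still needed.
Option 12 (90): take the remaining 100 ; done.
Option 23, Option 18, Option A, Option 5: unused.

100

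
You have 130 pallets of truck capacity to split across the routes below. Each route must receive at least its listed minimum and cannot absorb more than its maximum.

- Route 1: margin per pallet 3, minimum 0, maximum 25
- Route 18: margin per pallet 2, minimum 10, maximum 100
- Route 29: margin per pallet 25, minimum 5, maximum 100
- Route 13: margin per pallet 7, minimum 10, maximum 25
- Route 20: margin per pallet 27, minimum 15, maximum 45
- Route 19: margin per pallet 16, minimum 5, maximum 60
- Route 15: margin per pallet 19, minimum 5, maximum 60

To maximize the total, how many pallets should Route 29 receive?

55

Meeting every minimum uses 0+10+5+10+15+5+5 = 50 pallets, leaving 80.
Rank by margin per pallet: Route 20 27 > Route 29 25 > Route 15 19 > Route 19 16 > Route 13 7 > Route 1 3 > Route 18 2.
Route 20: +30 to 45 (cap) — 50 left.
Route 29: +50 (room for 95) → 55. Pool exhausted.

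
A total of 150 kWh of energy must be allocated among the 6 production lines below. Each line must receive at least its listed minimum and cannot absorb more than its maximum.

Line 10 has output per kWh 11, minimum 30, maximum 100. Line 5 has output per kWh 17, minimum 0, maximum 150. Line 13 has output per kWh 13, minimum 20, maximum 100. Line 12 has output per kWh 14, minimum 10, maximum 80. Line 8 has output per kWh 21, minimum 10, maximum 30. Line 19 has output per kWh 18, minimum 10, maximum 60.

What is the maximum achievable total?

Meeting every minimum uses 30+0+20+10+10+10 = 80 kWh, leaving 70.
Rank by output per kWh: Line 8 21 > Line 19 18 > Line 5 17 > Line 12 14 > Line 13 13 > Line 10 11.
Give Line 8 20 more to hit its cap of 30 → 50 left.
Line 19: +50 to 60 (cap) → 0 left.
Total = 11×30 + 13×20 + 14×10 + 21×30 + 18×60 = 2440.

2440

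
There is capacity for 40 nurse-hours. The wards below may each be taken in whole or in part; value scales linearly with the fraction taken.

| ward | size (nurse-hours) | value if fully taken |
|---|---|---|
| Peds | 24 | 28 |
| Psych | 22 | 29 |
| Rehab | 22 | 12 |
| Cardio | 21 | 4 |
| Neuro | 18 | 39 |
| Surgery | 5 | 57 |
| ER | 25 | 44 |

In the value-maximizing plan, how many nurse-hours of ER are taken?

Rank by value-to-size ratio: Surgery 57/5≈11.4, Neuro 39/18≈2.17, ER 44/25≈1.76, Psych 29/22≈1.32, Peds 28/24≈1.17, Rehab 12/22≈0.545, Cardio 4/21≈0.19.
All 5 nurse-hours of Surgery fit (value 57) → 35 remain.
Take all of Neuro (18 nurse-hours, value 39) → 17 nurse-hours left.
17 nurse-hours left: a 17/25 share of ER gives 44×17/25 = 29.92.

17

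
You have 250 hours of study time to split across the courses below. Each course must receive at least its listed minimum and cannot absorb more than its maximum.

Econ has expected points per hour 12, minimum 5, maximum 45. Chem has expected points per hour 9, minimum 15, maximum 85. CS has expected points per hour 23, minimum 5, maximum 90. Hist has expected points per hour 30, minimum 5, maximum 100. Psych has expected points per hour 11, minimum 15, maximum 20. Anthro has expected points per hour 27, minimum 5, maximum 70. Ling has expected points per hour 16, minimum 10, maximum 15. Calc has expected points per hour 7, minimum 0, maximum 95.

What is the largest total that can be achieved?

Meeting every minimum uses 5+15+5+5+15+5+10+0 = 60 hours, leaving 190.
Order the courses by expected points per hour: Hist 30 > Anthro 27 > CS 23 > Ling 16 > Econ 12 > Psych 11 > Chem 9 > Calc 7.
Hist: +95 to 100 (cap) ; 95 left.
Anthro takes 65 more to reach its cap of 70 ; 30 left.
Only 30 left; CS takes them to reach 35.
Total = 12×5 + 9×15 + 23×35 + 30×100 + 11×15 + 27×70 + 16×10 = 6215.

6215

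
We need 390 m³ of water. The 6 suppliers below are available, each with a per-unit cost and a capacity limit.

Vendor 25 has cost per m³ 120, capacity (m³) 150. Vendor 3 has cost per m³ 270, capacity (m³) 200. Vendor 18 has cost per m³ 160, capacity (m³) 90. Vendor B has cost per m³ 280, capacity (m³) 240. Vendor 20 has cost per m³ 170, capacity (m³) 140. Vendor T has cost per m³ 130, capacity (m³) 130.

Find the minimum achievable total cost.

52700

Use suppliers in increasing cost order.
Vendor 25 at 120: take all 150 m³ ; 240 still needed.
Vendor T at 130: take all 130 m³ ; 110 still needed.
Vendor 18 at 160: take all 90 m³ ; 20 still needed.
Take 20 from Vendor 20 at 170 to finish.
Vendor 3, Vendor B: unused.
Cost = 150×120 + 130×130 + 90×160 + 20×170 = 52700.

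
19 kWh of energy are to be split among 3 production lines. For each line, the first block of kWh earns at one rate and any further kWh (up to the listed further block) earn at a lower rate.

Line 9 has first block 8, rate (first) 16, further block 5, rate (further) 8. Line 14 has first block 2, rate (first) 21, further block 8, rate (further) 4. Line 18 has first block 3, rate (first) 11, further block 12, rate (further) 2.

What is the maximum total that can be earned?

247

Treat each block as its own option and order by rate: Line 14/tier1 21 > Line 9/tier1 16 > Line 18/tier1 11 > Line 9/tier2 8 > Line 14/tier2 4 > Line 18/tier2 2.
Fill Line 14 tier1 block (2 at 21) ; 17 left.
Fill Line 9 tier1 block (8 at 16) ; 9 left.
Line 18/tier1 (11): +3 ; 6 left.
Line 9 tier2 at 8: fill all 5 ; 1 left.
Line 14 tier2 at 4: only 1 left, fill 1.
Total = 21×2 + 16×8 + 11×3 + 8×5 + 4×1 = 247.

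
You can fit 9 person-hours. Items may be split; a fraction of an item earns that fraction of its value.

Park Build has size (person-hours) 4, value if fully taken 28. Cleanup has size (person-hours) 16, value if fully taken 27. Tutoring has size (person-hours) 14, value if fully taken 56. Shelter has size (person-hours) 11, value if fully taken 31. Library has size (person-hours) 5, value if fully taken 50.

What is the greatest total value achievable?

78

Rank by value-to-size ratio: Library 50/5≈10, Park Build 28/4≈7, Tutoring 56/14≈4, Shelter 31/11≈2.82, Cleanup 27/16≈1.69.
Library: take in full, 5 person-hours for value 50 ; 4 left.
All 4 person-hours of Park Build fit (value 28) ; 0 remain.
Total value = 78.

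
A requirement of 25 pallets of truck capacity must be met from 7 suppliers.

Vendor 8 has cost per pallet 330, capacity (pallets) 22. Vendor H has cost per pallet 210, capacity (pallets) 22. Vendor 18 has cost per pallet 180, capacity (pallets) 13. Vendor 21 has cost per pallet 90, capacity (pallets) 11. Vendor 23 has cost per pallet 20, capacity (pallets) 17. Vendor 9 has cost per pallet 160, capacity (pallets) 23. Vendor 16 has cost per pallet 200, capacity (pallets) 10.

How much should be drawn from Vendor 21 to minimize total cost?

Use suppliers in increasing cost order.
Take 17 from Vendor 23 at 20 → need 8 more.
Take 8 from Vendor 21 at 90 to finish.
Vendor 9, Vendor 18, Vendor 16, Vendor H, Vendor 8: unused.

8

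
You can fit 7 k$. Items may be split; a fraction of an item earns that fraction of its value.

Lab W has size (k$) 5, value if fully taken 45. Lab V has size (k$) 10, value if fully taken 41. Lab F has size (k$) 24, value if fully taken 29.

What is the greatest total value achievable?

53.2

Best value per unit of size first: Lab W 45/5≈9, Lab V 41/10≈4.1, Lab F 29/24≈1.21.
Lab W: take in full, 5 k$ for value 45 — 2 left.
Fill the last 2 k$ with part of Lab V: 2/10 of it earns 8.2.
Total value = 53.2.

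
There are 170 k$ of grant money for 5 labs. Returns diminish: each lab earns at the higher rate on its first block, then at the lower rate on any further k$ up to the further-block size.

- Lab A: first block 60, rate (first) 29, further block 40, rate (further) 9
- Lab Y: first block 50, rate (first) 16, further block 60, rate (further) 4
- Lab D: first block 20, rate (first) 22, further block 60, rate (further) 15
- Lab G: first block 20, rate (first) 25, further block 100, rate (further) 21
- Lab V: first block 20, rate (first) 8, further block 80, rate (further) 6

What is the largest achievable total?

4150

Order all 10 blocks by rate: Lab A/T1 29 > Lab G/T1 25 > Lab D/T1 22 > Lab G/T2 21 > Lab Y/T1 16 > Lab D/T2 15 > Lab A/T2 9 > Lab V/T1 8 > Lab V/T2 6 > Lab Y/T2 4.
Fill Lab A T1 block (60 at 29) ; 110 left.
Lab G T1 at 25: fill all 20 ; 90 left.
Fill Lab D T1 block (20 at 22) ; 70 left.
Lab G/T2: +70 of 100 at 21; pool empty.
Total = 29×60 + 25×20 + 22×20 + 21×70 = 4150.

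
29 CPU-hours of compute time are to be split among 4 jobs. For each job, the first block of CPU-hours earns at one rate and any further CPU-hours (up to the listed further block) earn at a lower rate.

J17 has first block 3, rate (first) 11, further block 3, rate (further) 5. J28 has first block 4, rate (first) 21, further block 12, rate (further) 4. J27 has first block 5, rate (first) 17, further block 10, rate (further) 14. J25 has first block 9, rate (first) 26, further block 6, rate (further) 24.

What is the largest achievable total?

Order all 8 blocks by rate: J25/T1 26 > J25/T2 24 > J28/T1 21 > J27/T1 17 > J27/T2 14 > J17/T1 11 > J17/T2 5 > J28/T2 4.
J25/T1 (26): +9 ; 20 left.
Fill J25 T2 block (6 at 24) ; 14 left.
J28/T1 (21): +4 ; 10 left.
Fill J27 T1 block (5 at 17) ; 5 left.
J27 T2 at 14: only 5 left, fill 5.
Total = 26×9 + 24×6 + 21×4 + 17×5 + 14×5 = 617.

617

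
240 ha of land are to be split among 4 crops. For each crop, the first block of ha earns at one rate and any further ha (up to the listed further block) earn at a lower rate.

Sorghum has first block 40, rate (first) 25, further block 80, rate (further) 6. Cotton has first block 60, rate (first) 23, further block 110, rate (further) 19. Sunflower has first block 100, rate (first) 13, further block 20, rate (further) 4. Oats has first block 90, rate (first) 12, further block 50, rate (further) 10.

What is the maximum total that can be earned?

Treat each block as its own option and order by rate: Sorghum/tier1 25 > Cotton/tier1 23 > Cotton/tier2 19 > Sunflower/tier1 13 > Oats/tier1 12 > Oats/tier2 10 > Sorghum/tier2 6 > Sunflower/tier2 4.
Sorghum/tier1 (25): +40 — 200 left.
Cotton/tier1 (23): +60 — 140 left.
Cotton/tier2 (19): +110 — 30 left.
Sunflower/tier1: +30 of 100 at 13; pool empty.
Total = 25×40 + 23×60 + 19×110 + 13×30 = 4860.

4860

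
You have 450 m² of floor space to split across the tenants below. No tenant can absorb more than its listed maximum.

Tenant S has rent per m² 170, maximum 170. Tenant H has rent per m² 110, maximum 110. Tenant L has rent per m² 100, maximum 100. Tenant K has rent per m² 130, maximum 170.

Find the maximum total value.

63100

Rank by rent per m²: Tenant S 170 > Tenant K 130 > Tenant H 110 > Tenant L 100.
Give Tenant S 170 to hit its cap of 170 ; 280 left.
Tenant K: +170 to 170 (cap) ; 110 left.
Give Tenant H 110 to hit its cap of 110 ; 0 left.
Total = 170×170 + 110×110 + 130×170 = 63100.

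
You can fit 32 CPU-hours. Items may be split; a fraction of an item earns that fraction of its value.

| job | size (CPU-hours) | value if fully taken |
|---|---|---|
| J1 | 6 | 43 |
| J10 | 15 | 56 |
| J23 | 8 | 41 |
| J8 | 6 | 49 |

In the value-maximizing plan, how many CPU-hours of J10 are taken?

Best value per unit of size first: J8 49/6≈8.17, J1 43/6≈7.17, J23 41/8≈5.12, J10 56/15≈3.73.
All 6 CPU-hours of J8 fit (value 49) — 26 remain.
All 6 CPU-hours of J1 fit (value 43) — 20 remain.
Take all of J23 (8 CPU-hours, value 41) — 12 CPU-hours left.
Fill the last 12 CPU-hours with part of J10: 12/15 of it earns 44.8.

12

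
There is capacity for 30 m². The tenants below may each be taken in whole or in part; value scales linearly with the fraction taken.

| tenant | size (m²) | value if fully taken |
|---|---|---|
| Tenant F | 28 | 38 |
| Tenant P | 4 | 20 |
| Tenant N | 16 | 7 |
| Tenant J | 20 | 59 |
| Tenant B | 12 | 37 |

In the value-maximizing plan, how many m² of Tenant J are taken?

Sort by value density: Tenant P 20/4≈5, Tenant B 37/12≈3.08, Tenant J 59/20≈2.95, Tenant F 38/28≈1.36, Tenant N 7/16≈0.438.
Take all of Tenant P (4 m², value 20) ; 26 m² left.
Tenant B: take in full, 12 m² for value 37 ; 14 left.
Only 14 m² remain; take 14/20 of Tenant J for value 59×14/20 = 41.3.

14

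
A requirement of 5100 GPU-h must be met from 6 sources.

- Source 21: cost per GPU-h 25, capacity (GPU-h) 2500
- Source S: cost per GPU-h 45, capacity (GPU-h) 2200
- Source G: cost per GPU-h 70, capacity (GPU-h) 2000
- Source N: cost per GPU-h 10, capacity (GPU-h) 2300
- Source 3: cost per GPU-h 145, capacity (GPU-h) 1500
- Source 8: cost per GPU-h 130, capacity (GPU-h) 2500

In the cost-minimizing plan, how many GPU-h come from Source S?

Cheapest first:
Source N (10): use full 2300 ; 2800 GPU-h to go.
Source 21 (25): use full 2500 ; 300 GPU-h to go.
Take 300 from Source S at 45 to finish.
Source G, Source 8, Source 3: unused.

300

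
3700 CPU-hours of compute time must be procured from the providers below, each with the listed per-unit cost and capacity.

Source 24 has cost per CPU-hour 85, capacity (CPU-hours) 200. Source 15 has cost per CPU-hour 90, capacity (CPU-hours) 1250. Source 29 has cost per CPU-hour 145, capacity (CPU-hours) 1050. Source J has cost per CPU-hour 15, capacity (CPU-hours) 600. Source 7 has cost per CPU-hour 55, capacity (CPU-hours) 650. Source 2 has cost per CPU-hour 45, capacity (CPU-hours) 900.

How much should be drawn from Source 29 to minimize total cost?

100

Fill from the cheapest provider first.
Take 600 from Source J at 15 ; need 3100 more.
Source 2 at 45: take all 900 CPU-hours ; 2200 still needed.
Source 7 (55): use full 650 ; 1550 CPU-hours to go.
Source 24 (85): use full 200 ; 1350 CPU-hours to go.
Take 1250 from Source 15 at 90 ; need 100 more.
Source 29 at 145: take 100 of its 1050 ; requirement met.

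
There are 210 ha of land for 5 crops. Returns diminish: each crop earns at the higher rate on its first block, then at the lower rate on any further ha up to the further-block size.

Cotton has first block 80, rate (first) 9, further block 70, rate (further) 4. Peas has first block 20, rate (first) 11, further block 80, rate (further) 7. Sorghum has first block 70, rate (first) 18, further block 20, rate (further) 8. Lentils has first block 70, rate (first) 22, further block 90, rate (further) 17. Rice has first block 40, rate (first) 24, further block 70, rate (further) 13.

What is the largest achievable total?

4270

Rank every tier by rate: Rice/T1 24 > Lentils/T1 22 > Sorghum/T1 18 > Lentils/T2 17 > Rice/T2 13 > Peas/T1 11 > Cotton/T1 9 > Sorghum/T2 8 > Peas/T2 7 > Cotton/T2 4.
Fill Rice T1 block (40 at 24) — 170 left.
Lentils T1 at 22: fill all 70 — 100 left.
Fill Sorghum T1 block (70 at 18) — 30 left.
Lentils/T2: +30 of 90 at 17; pool empty.
Total = 24×40 + 22×70 + 18×70 + 17×30 = 4270.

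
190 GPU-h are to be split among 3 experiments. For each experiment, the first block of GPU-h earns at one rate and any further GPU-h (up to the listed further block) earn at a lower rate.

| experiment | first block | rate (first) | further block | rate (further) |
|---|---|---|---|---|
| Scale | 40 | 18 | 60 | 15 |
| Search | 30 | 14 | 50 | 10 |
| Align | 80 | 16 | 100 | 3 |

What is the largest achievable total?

Rank every tier by rate: Scale/tier1 18 > Align/tier1 16 > Scale/tier2 15 > Search/tier1 14 > Search/tier2 10 > Align/tier2 3.
Scale/tier1 (18): +40 ; 150 left.
Fill Align tier1 block (80 at 16) ; 70 left.
Scale/tier2 (15): +60 ; 10 left.
10 remain; put them into Search tier1 at 14.
Total = 18×40 + 16×80 + 15×60 + 14×10 = 3040.

3040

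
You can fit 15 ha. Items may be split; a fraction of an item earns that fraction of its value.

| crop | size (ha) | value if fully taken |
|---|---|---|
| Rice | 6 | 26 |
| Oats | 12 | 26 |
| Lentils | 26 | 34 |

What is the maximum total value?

Rank by value-to-size ratio: Rice 26/6≈4.33, Oats 26/12≈2.17, Lentils 34/26≈1.31.
Rice: take in full, 6 ha for value 26 → 9 left.
Fill the last 9 ha with part of Oats: 9/12 of it earns 19.5.
Total value = 45.5.

45.5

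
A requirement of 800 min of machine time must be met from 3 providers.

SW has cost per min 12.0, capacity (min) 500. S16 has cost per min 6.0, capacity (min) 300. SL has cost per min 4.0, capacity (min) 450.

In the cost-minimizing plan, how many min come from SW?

Cheapest first:
Take 450 from SL at 4.0 → need 350 more.
S16 (6.0): use full 300 → 50 min to go.
Take 50 from SW at 12.0 to finish.

50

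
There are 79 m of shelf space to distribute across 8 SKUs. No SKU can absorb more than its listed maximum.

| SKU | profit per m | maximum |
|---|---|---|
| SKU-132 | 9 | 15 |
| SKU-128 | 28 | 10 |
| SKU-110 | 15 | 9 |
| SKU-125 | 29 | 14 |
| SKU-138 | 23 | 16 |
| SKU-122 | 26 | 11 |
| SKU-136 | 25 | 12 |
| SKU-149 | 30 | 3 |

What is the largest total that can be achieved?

Highest profit per m first: SKU-149 30 > SKU-125 29 > SKU-128 28 > SKU-122 26 > SKU-136 25 > SKU-138 23 > SKU-110 15 > SKU-132 9.
SKU-149 takes 3 to reach its cap of 3 → 76 left.
Give SKU-125 14 to hit its cap of 14 → 62 left.
SKU-128: +10 to 10 (cap) → 52 left.
SKU-122: +11 to 11 (cap) → 41 left.
SKU-136: +12 to 12 (cap) → 29 left.
SKU-138: +16 to 16 (cap) → 13 left.
SKU-110 takes 9 to reach its cap of 9 → 4 left.
SKU-132 has room for 15 but only 4 remain, so it gets 4.
Total = 9×4 + 28×10 + 15×9 + 29×14 + 23×16 + 26×11 + 25×12 + 30×3 = 1901.

1901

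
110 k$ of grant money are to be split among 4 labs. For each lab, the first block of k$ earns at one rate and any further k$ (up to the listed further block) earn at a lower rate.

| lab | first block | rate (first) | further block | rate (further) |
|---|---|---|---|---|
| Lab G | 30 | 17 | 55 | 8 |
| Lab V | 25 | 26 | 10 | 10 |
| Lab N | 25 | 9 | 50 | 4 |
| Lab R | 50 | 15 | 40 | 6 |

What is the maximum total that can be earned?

Order all 8 blocks by rate: Lab V/T1 26 > Lab G/T1 17 > Lab R/T1 15 > Lab V/T2 10 > Lab N/T1 9 > Lab G/T2 8 > Lab R/T2 6 > Lab N/T2 4.
Fill Lab V T1 block (25 at 26) ; 85 left.
Lab G/T1 (17): +30 ; 55 left.
Lab R/T1 (15): +50 ; 5 left.
Lab V/T2: +5 of 10 at 10; pool empty.
Total = 26×25 + 17×30 + 15×50 + 10×5 = 1960.

1960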